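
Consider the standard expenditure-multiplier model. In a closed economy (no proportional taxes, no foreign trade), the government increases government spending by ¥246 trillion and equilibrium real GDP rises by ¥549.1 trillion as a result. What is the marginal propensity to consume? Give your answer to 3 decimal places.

0.552

Implied spending multiplier k = ΔY/ΔG = 549.1/246 ≈ 2.2321.
Since k = 1/(1 − MPC), MPC = 1 − 1/k = 1 − ΔG/ΔY = 1 − 246/549.1 ≈ 0.552.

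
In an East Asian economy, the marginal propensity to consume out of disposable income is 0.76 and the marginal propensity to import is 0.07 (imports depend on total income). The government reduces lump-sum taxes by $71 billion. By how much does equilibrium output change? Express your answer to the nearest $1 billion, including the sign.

A lump-sum tax change of −$71 billion shifts disposable income by +$71 billion; first-round consumption changes by −c × ΔT = −0.76 × (−$71 billion) = +$53.96 billion.
Expenditure multiplier = 1/(1 − c + m) = 1/(1 − 0.76 + 0.07) = 1/0.31 ≈ 3.226.
The tax multiplier is −c × k ≈ −2.452, so ΔY = k × (−c·ΔT) = (+$53.96 billion) / 0.31 ≈ +$174 billion.

+$174 billion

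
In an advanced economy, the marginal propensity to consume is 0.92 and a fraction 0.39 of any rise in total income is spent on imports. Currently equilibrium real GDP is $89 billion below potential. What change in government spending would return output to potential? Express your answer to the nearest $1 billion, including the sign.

+$42 billion

Spending multiplier = 1/(1 − c + m) = 1/(1 − 0.92 + 0.39) = 1/0.47 ≈ 2.128.
Need ΔY = +$89 billion, so ΔG = ΔY/k = (+$89 billion) × 0.47 ≈ +$42 billion.
The government should increase government spending by $42 billion.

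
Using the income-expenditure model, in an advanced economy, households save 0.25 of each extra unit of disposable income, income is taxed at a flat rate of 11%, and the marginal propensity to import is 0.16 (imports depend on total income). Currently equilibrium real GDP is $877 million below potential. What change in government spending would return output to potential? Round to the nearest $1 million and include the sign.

MPC = 1 − MPS = 1 − 0.25 = 0.75.
Spending multiplier = 1/(1 − c(1−t) + m) = 1/(1 − 0.75×0.89 + 0.16) = 1/0.4925 ≈ 2.03.
Need ΔY = +$877 million, so ΔG = ΔY/k = (+$877 million) × 0.4925 ≈ +$432 million.
The government should increase government spending by $432 million.

+$432 million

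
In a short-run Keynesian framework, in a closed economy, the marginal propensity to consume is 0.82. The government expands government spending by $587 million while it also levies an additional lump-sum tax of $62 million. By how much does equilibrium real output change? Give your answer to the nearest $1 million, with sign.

+$2,979 million

Expenditure multiplier = 1/(1 − MPC) = 1/(1 − 0.82) = 1/0.18 ≈ 5.556.
ΔG contributes k·ΔG = (+$587 million) / 0.18 ≈ +$3,261.1 million.
ΔT of +$62 million changes first-round spending by −c·ΔT = −$50.84 million, contributing k·(−c·ΔT) = (−$50.84 million) / 0.18 ≈ −$282.4 million.
Net ΔY = k(ΔG − c·ΔT) = (+$536.16 million) / 0.18 ≈ +$2,979 million.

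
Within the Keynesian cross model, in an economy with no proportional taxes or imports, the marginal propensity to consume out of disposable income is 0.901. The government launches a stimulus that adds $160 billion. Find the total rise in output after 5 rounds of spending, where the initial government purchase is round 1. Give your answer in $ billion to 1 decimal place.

$656.5 billion

Round 1 adds ΔG = $160 billion; each later round is MPC = 0.901 times the previous.
After 5 rounds: 160 + 144.16 + 129.88816 + 117.02923216 + 105.44333817616 = ΔG·(1 − c^5)/(1 − c) = 160 × (1 − 0.593777798104501)/0.099 ≈ $656.5 billion.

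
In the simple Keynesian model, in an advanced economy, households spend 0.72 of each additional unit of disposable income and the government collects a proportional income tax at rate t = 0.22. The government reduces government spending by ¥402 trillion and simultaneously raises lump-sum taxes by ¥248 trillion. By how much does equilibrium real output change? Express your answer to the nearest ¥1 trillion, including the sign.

Expenditure multiplier = 1/(1 − c(1−t)) = 1/(1 − 0.72×0.78) = 1/0.4384 ≈ 2.281.
ΔG contributes k·ΔG = (−¥402 trillion) / 0.4384 ≈ −¥917 trillion.
ΔT of +¥248 trillion changes first-round spending by −c·ΔT = −¥178.56 trillion, contributing k·(−c·ΔT) = (−¥178.56 trillion) / 0.4384 ≈ −¥407.3 trillion.
Net ΔY = k(ΔG − c·ΔT) = (−¥580.56 trillion) / 0.4384 ≈ −¥1,324 trillion.

−¥1,324 trillion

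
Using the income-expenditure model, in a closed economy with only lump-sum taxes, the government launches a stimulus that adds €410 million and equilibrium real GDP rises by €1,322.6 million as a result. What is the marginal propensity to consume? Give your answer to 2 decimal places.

Implied spending multiplier k = ΔY/ΔG = 1,322.6/410 ≈ 3.2259.
Since k = 1/(1 − MPC), MPC = 1 − 1/k = 1 − ΔG/ΔY = 1 − 410/1,322.6 ≈ 0.69.

0.69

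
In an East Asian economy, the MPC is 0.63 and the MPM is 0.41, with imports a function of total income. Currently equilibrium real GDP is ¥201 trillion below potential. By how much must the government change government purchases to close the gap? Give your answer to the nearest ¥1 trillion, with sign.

+¥157 trillion

Spending multiplier = 1/(1 − c + m) = 1/(1 − 0.63 + 0.41) = 1/0.78 ≈ 1.282.
Need ΔY = +¥201 trillion, so ΔG = ΔY/k = (+¥201 trillion) × 0.78 ≈ +¥157 trillion.
The government should increase government purchases by ¥157 trillion.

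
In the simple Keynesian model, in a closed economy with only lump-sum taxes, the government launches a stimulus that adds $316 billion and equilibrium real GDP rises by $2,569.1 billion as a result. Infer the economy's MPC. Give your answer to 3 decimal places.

0.877

Implied spending multiplier k = ΔY/ΔG = 2,569.1/316 ≈ 8.1301.
Since k = 1/(1 − MPC), MPC = 1 − 1/k = 1 − ΔG/ΔY = 1 − 316/2,569.1 ≈ 0.877.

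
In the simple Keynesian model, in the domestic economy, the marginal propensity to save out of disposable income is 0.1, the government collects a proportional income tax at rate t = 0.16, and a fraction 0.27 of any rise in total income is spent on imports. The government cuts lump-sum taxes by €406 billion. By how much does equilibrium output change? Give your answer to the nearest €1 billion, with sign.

MPC = 1 − MPS = 1 − 0.1 = 0.9.
A lump-sum tax change of −€406 billion shifts disposable income by +€406 billion; first-round consumption changes by −c × ΔT = −0.9 × (−€406 billion) = +€365.4 billion.
Expenditure multiplier = 1/(1 − c(1−t) + m) = 1/(1 − 0.9×0.84 + 0.27) = 1/0.514 ≈ 1.946.
The tax multiplier is −c × k ≈ −1.751, so ΔY = k × (−c·ΔT) = (+€365.4 billion) / 0.514 ≈ +€711 billion.

+€711 billion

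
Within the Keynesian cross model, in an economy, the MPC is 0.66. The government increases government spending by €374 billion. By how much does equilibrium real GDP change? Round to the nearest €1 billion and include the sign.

+€1,100 billion

Spending multiplier = 1/(1 − MPC) = 1/(1 − 0.66) = 1/0.34 ≈ 2.941.
ΔY = k × ΔG = (+€374 billion) / 0.34 = +€1,100 billion.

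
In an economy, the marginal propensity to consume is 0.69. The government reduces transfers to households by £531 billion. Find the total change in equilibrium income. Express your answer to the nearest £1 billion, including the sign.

−£1,182 billion

The transfer change shifts disposable income by −£531 billion, so first-round consumption changes by c·ΔTR = 0.69 × (−£531 billion) = −£366.39 billion.
Expenditure multiplier = 1/(1 − MPC) = 1/(1 − 0.69) = 1/0.31 ≈ 3.226.
The transfer multiplier is c × k ≈ 2.226, so ΔY = k × (c·ΔTR) = (−£366.39 billion) / 0.31 ≈ −£1,182 billion.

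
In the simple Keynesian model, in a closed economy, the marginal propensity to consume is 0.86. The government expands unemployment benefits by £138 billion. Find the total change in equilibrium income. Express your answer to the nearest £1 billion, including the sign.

The transfer change shifts disposable income by +£138 billion, so first-round consumption changes by c·ΔTR = 0.86 × (+£138 billion) = +£118.68 billion.
Expenditure multiplier = 1/(1 − MPC) = 1/(1 − 0.86) = 1/0.14 ≈ 7.143.
The transfer multiplier is c × k ≈ 6.143, so ΔY = k × (c·ΔTR) = (+£118.68 billion) / 0.14 ≈ +£848 billion.

+£848 billion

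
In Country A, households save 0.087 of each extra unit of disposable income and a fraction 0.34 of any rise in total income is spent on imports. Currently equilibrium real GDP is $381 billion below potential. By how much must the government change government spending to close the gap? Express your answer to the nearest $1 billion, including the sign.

MPC = 1 − MPS = 1 − 0.087 = 0.913.
Spending multiplier = 1/(1 − c + m) = 1/(1 − 0.913 + 0.34) = 1/0.427 ≈ 2.342.
Need ΔY = +$381 billion, so ΔG = ΔY/k = (+$381 billion) × 0.427 ≈ +$163 billion.
The government should increase government spending by $163 billion.

+$163 billion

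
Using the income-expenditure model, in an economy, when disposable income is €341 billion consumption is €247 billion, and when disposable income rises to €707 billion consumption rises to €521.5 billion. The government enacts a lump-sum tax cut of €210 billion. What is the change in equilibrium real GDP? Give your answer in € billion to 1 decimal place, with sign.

MPC = ΔC/ΔYd = (521.5 − 247)/(707 − 341) = 274.5/366 = 0.75.
A lump-sum tax change of −€210 billion shifts disposable income by +€210 billion; first-round consumption changes by −c × ΔT = −0.75 × (−€210 billion) = +€157.5 billion.
Expenditure multiplier = 1/(1 − MPC) = 1/(1 − 0.75) = 1/0.25 = 4.
The tax multiplier is −c × k = −3, so ΔY = k × (−c·ΔT) = (+€157.5 billion) / 0.25 = +€630 billion.

+€630.0 billion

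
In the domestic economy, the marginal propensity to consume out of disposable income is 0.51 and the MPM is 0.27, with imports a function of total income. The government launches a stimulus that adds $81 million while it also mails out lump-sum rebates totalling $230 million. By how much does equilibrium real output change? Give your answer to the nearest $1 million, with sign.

+$261 million

Expenditure multiplier = 1/(1 − c + m) = 1/(1 − 0.51 + 0.27) = 1/0.76 ≈ 1.316.
ΔG contributes k·ΔG = (+$81 million) / 0.76 ≈ +$106.6 million.
ΔT of −$230 million changes first-round spending by −c·ΔT = +$117.3 million, contributing k·(−c·ΔT) = (+$117.3 million) / 0.76 ≈ +$154.3 million.
Net ΔY = k(ΔG − c·ΔT) = (+$198.3 million) / 0.76 ≈ +$261 million.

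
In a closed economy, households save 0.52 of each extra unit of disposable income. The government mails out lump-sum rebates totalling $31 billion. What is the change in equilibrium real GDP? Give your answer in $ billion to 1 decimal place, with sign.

MPC = 1 − MPS = 1 − 0.52 = 0.48.
A lump-sum tax change of −$31 billion shifts disposable income by +$31 billion; first-round consumption changes by −c × ΔT = −0.48 × (−$31 billion) = +$14.88 billion.
Expenditure multiplier = 1/(1 − MPC) = 1/(1 − 0.48) = 1/0.52 ≈ 1.923.
The tax multiplier is −c × k ≈ −0.923, so ΔY = k × (−c·ΔT) = (+$14.88 billion) / 0.52 ≈ +$28.6 billion.

+$28.6 billion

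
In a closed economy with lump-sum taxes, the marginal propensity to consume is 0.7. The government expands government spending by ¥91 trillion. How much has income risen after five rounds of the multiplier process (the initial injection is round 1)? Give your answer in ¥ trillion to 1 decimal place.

¥252.4 trillion

Round 1 adds ΔG = ¥91 trillion; each later round is MPC = 0.7 times the previous.
After 5 rounds: 91 + 63.7 + 44.59 + 31.213 + 21.8491 = ΔG·(1 − c^5)/(1 − c) = 91 × (1 − 0.16807)/0.3 ≈ ¥252.4 trillion.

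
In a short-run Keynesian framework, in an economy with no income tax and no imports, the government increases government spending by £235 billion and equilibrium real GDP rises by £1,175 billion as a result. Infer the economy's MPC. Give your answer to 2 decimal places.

Implied spending multiplier k = ΔY/ΔG = 1,175/235 = 5.
Since k = 1/(1 − MPC), MPC = 1 − 1/k = 1 − ΔG/ΔY = 1 − 235/1,175 = 0.80.

0.80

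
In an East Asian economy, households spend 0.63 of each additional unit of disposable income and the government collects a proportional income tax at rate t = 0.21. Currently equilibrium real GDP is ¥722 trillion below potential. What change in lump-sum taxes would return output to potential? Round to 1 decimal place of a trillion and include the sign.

Spending multiplier = 1/(1 − c(1−t)) = 1/(1 − 0.63×0.79) = 1/0.5023 ≈ 1.991.
Tax multiplier = −c·k = −0.63/0.5023 ≈ −1.254. Need ΔY = +¥722 trillion, so ΔT = ΔY/(−c·k) = −(+¥722 trillion) × 0.5023 / 0.63 ≈ −¥575.7 trillion.
The government should cut lump-sum taxes by ¥575.7 trillion.

−¥575.7 trillion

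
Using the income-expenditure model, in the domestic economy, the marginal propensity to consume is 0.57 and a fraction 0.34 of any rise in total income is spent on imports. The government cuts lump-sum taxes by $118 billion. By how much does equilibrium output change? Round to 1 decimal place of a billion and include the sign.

+$87.4 billion

A lump-sum tax change of −$118 billion shifts disposable income by +$118 billion; first-round consumption changes by −c × ΔT = −0.57 × (−$118 billion) = +$67.26 billion.
Expenditure multiplier = 1/(1 − c + m) = 1/(1 − 0.57 + 0.34) = 1/0.77 ≈ 1.299.
The tax multiplier is −c × k ≈ −0.74, so ΔY = k × (−c·ΔT) = (+$67.26 billion) / 0.77 ≈ +$87.4 billion.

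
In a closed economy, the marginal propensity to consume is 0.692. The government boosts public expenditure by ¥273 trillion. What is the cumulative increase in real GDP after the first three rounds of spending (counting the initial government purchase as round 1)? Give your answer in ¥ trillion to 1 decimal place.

Round 1 adds ΔG = ¥273 trillion; each later round is MPC = 0.692 times the previous.
After 3 rounds: 273 + 188.916 + 130.729872 = ΔG·(1 − c^3)/(1 − c) = 273 × (1 − 0.331373888)/0.308 ≈ ¥592.6 trillion.

¥592.6 trillion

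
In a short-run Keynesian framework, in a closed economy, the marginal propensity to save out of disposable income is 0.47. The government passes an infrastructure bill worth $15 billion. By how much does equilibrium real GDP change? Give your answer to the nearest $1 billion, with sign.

+$32 billion

MPC = 1 − MPS = 1 − 0.47 = 0.53.
Expenditure multiplier = 1/(1 − MPC) = 1/(1 − 0.53) = 1/0.47 ≈ 2.128.
ΔY = k × ΔG = (+$15 billion) / 0.47 ≈ +$32 billion.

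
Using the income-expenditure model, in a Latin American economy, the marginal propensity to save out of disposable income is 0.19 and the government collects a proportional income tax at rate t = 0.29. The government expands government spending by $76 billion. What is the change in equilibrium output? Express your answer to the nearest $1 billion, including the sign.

MPC = 1 − MPS = 1 − 0.19 = 0.81.
Spending multiplier = 1/(1 − c(1−t)) = 1/(1 − 0.81×0.71) = 1/0.4249 ≈ 2.353.
ΔY = k × ΔG = (+$76 billion) / 0.4249 ≈ +$179 billion.

+$179 billion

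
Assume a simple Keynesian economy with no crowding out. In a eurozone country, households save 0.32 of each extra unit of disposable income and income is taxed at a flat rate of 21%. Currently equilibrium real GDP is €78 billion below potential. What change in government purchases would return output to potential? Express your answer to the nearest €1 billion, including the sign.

MPC = 1 − MPS = 1 − 0.32 = 0.68.
Spending multiplier = 1/(1 − c(1−t)) = 1/(1 − 0.68×0.79) = 1/0.4628 ≈ 2.161.
Need ΔY = +€78 billion, so ΔG = ΔY/k = (+€78 billion) × 0.4628 ≈ +€36 billion.
The government should increase government purchases by €36 billion.

+€36 billion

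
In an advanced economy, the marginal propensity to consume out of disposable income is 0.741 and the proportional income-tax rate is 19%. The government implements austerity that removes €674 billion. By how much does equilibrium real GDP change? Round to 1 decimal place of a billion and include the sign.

−€1,685.9 billion

Spending multiplier = 1/(1 − c(1−t)) = 1/(1 − 0.741×0.81) = 1/0.39979 ≈ 2.501.
ΔY = k × ΔG = (−€674 billion) / 0.39979 ≈ −€1,685.9 billion.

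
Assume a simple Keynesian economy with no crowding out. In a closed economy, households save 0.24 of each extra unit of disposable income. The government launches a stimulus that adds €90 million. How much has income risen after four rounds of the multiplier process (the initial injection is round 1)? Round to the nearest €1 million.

MPC = 1 − MPS = 1 − 0.24 = 0.76.
Round 1 adds ΔG = €90 million; each later round is MPC = 0.76 times the previous.
After 4 rounds: 90 + 68.4 + 51.984 + 39.50784 = ΔG·(1 − c^4)/(1 − c) = 90 × (1 − 0.33362176)/0.24 ≈ €250 million.

€250 million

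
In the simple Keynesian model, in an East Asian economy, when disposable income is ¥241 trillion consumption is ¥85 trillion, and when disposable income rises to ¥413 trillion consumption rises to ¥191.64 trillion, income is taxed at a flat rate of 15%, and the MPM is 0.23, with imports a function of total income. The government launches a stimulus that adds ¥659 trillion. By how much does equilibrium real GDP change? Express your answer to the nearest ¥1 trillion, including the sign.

+¥937 trillion

MPC = ΔC/ΔYd = (191.64 − 85)/(413 − 241) = 106.64/172 = 0.62.
Spending multiplier = 1/(1 − c(1−t) + m) = 1/(1 − 0.62×0.85 + 0.23) = 1/0.703 ≈ 1.422.
ΔY = k × ΔG = (+¥659 trillion) / 0.703 ≈ +¥937 trillion.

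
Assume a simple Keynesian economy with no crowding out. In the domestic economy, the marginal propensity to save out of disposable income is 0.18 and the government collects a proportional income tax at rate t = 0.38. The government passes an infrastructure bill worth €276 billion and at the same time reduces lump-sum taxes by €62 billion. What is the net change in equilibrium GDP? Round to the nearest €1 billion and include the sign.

MPC = 1 − MPS = 1 − 0.18 = 0.82.
Expenditure multiplier = 1/(1 − c(1−t)) = 1/(1 − 0.82×0.62) = 1/0.4916 ≈ 2.034.
ΔG contributes k·ΔG = (+€276 billion) / 0.4916 ≈ +€561.4 billion.
ΔT of −€62 billion changes first-round spending by −c·ΔT = +€50.84 billion, contributing k·(−c·ΔT) = (+€50.84 billion) / 0.4916 ≈ +€103.4 billion.
Net ΔY = k(ΔG − c·ΔT) = (+€326.84 billion) / 0.4916 ≈ +€665 billion.

+€665 billion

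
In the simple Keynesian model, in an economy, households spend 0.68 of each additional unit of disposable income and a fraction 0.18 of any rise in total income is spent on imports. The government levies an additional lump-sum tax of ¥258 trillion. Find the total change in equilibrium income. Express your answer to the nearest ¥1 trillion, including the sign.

−¥351 trillion

A lump-sum tax change of +¥258 trillion shifts disposable income by −¥258 trillion; first-round consumption changes by −c × ΔT = −0.68 × (+¥258 trillion) = −¥175.44 trillion.
Expenditure multiplier = 1/(1 − c + m) = 1/(1 − 0.68 + 0.18) = 1/0.5 = 2.
The tax multiplier is −c × k = −1.36, so ΔY = k × (−c·ΔT) = (−¥175.44 trillion) / 0.5 ≈ −¥351 trillion.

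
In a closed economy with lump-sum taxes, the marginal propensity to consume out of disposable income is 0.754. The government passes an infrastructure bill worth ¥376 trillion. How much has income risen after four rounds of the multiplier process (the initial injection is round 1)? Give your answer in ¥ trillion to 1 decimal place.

Round 1 adds ΔG = ¥376 trillion; each later round is MPC = 0.754 times the previous.
After 4 rounds: 376 + 283.504 + 213.762016 + 161.176560064 = ΔG·(1 − c^4)/(1 − c) = 376 × (1 − 0.323210442256)/0.246 ≈ ¥1,034.4 trillion.

¥1,034.4 trillion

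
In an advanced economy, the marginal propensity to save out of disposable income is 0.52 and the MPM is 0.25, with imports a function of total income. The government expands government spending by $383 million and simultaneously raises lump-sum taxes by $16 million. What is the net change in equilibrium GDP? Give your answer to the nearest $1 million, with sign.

MPC = 1 − MPS = 1 − 0.52 = 0.48.
Expenditure multiplier = 1/(1 − c + m) = 1/(1 − 0.48 + 0.25) = 1/0.77 ≈ 1.299.
ΔG contributes k·ΔG = (+$383 million) / 0.77 ≈ +$497.4 million.
ΔT of +$16 million changes first-round spending by −c·ΔT = −$7.68 million, contributing k·(−c·ΔT) = (−$7.68 million) / 0.77 ≈ −$10 million.
Net ΔY = k(ΔG − c·ΔT) = (+$375.32 million) / 0.77 ≈ +$487 million.

+$487 million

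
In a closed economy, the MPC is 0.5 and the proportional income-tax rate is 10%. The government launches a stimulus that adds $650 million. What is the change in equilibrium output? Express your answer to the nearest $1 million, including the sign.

+$1,182 million

Spending multiplier = 1/(1 − c(1−t)) = 1/(1 − 0.5×0.9) = 1/0.55 ≈ 1.818.
ΔY = k × ΔG = (+$650 million) / 0.55 ≈ +$1,182 million.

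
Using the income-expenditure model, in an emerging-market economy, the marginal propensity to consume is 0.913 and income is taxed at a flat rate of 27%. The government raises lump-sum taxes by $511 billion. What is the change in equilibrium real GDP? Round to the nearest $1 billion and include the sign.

−$1,399 billion

A lump-sum tax change of +$511 billion shifts disposable income by −$511 billion; first-round consumption changes by −c × ΔT = −0.913 × (+$511 billion) = −$466.543 billion.
Expenditure multiplier = 1/(1 − c(1−t)) = 1/(1 − 0.913×0.73) = 1/0.33351 ≈ 2.998.
The tax multiplier is −c × k ≈ −2.738, so ΔY = k × (−c·ΔT) = (−$466.543 billion) / 0.33351 ≈ −$1,399 billion.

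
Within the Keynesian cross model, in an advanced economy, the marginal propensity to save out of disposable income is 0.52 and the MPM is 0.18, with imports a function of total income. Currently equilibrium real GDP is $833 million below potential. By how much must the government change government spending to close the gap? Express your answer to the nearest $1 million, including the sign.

+$583 million

MPC = 1 − MPS = 1 − 0.52 = 0.48.
Spending multiplier = 1/(1 − c + m) = 1/(1 − 0.48 + 0.18) = 1/0.7 ≈ 1.429.
Need ΔY = +$833 million, so ΔG = ΔY/k = (+$833 million) × 0.7 ≈ +$583 million.
The government should increase government spending by $583 million.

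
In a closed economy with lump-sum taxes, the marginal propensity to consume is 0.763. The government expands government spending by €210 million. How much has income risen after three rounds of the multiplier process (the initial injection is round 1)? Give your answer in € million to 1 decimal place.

€492.5 million

Round 1 adds ΔG = €210 million; each later round is MPC = 0.763 times the previous.
After 3 rounds: 210 + 160.23 + 122.25549 = ΔG·(1 − c^3)/(1 − c) = 210 × (1 − 0.444194947)/0.237 ≈ €492.5 million.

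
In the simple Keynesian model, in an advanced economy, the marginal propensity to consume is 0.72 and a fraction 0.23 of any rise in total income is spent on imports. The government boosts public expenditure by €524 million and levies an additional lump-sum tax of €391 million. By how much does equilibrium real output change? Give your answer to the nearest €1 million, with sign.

Expenditure multiplier = 1/(1 − c + m) = 1/(1 − 0.72 + 0.23) = 1/0.51 ≈ 1.961.
ΔG contributes k·ΔG = (+€524 million) / 0.51 ≈ +€1,027.5 million.
ΔT of +€391 million changes first-round spending by −c·ΔT = −€281.52 million, contributing k·(−c·ΔT) = (−€281.52 million) / 0.51 = −€552 million.
Net ΔY = k(ΔG − c·ΔT) = (+€242.48 million) / 0.51 ≈ +€475 million.

+€475 million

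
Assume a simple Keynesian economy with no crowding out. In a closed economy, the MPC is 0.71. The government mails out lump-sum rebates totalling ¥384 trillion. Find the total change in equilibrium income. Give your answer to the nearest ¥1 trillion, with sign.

A lump-sum tax change of −¥384 trillion shifts disposable income by +¥384 trillion; first-round consumption changes by −c × ΔT = −0.71 × (−¥384 trillion) = +¥272.64 trillion.
Expenditure multiplier = 1/(1 − MPC) = 1/(1 − 0.71) = 1/0.29 ≈ 3.448.
The tax multiplier is −c × k ≈ −2.448, so ΔY = k × (−c·ΔT) = (+¥272.64 trillion) / 0.29 ≈ +¥940 trillion.

+¥940 trillion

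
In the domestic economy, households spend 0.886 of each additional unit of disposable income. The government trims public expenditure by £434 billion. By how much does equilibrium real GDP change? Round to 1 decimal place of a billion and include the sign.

−£3,807.0 billion

Spending multiplier = 1/(1 − MPC) = 1/(1 − 0.886) = 1/0.114 ≈ 8.772.
ΔY = k × ΔG = (−£434 billion) / 0.114 ≈ −£3,807 billion.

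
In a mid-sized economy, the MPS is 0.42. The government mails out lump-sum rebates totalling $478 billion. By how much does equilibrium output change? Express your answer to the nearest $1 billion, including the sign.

+$660 billion

MPC = 1 − MPS = 1 − 0.42 = 0.58.
A lump-sum tax change of −$478 billion shifts disposable income by +$478 billion; first-round consumption changes by −c × ΔT = −0.58 × (−$478 billion) = +$277.24 billion.
Expenditure multiplier = 1/(1 − MPC) = 1/(1 − 0.58) = 1/0.42 ≈ 2.381.
The tax multiplier is −c × k ≈ −1.381, so ΔY = k × (−c·ΔT) = (+$277.24 billion) / 0.42 ≈ +$660 billion.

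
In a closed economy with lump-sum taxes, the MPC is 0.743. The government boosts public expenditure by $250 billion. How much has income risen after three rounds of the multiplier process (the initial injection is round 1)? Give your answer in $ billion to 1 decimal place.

$573.8 billion

Round 1 adds ΔG = $250 billion; each later round is MPC = 0.743 times the previous.
After 3 rounds: 250 + 185.75 + 138.01225 = ΔG·(1 − c^3)/(1 − c) = 250 × (1 − 0.410172407)/0.257 ≈ $573.8 billion.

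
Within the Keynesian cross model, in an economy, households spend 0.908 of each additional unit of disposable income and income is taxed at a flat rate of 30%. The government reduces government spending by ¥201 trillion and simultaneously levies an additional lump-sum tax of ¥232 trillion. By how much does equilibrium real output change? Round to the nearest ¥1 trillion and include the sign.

−¥1,130 trillion

Expenditure multiplier = 1/(1 − c(1−t)) = 1/(1 − 0.908×0.7) = 1/0.3644 ≈ 2.744.
ΔG contributes k·ΔG = (−¥201 trillion) / 0.3644 ≈ −¥551.6 trillion.
ΔT of +¥232 trillion changes first-round spending by −c·ΔT = −¥210.656 trillion, contributing k·(−c·ΔT) = (−¥210.656 trillion) / 0.3644 ≈ −¥578.1 trillion.
Net ΔY = k(ΔG − c·ΔT) = (−¥411.656 trillion) / 0.3644 ≈ −¥1,130 trillion.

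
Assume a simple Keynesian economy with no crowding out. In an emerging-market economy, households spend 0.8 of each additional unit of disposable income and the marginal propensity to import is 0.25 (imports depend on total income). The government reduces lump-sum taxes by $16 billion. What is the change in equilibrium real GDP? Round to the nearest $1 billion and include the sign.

A lump-sum tax change of −$16 billion shifts disposable income by +$16 billion; first-round consumption changes by −c × ΔT = −0.8 × (−$16 billion) = +$12.8 billion.
Expenditure multiplier = 1/(1 − c + m) = 1/(1 − 0.8 + 0.25) = 1/0.45 ≈ 2.222.
The tax multiplier is −c × k ≈ −1.778, so ΔY = k × (−c·ΔT) = (+$12.8 billion) / 0.45 ≈ +$28 billion.

+$28 billion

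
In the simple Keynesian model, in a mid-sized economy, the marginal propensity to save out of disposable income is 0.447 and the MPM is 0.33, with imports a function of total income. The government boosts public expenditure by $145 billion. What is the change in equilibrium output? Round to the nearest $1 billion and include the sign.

+$187 billion

MPC = 1 − MPS = 1 − 0.447 = 0.553.
Expenditure multiplier = 1/(1 − c + m) = 1/(1 − 0.553 + 0.33) = 1/0.777 ≈ 1.287.
ΔY = k × ΔG = (+$145 billion) / 0.777 ≈ +$187 billion.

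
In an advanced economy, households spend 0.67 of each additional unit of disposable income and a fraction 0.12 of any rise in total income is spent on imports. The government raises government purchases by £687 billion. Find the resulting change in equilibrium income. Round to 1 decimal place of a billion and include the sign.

Government-spending multiplier = 1/(1 − c + m) = 1/(1 − 0.67 + 0.12) = 1/0.45 ≈ 2.222.
ΔY = k × ΔG = (+£687 billion) / 0.45 ≈ +£1,526.7 billion.

+£1,526.7 billion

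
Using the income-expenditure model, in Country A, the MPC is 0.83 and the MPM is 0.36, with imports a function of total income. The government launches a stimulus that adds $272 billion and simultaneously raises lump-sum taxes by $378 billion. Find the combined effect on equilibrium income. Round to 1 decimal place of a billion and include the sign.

−$78.8 billion

Expenditure multiplier = 1/(1 − c + m) = 1/(1 − 0.83 + 0.36) = 1/0.53 ≈ 1.887.
ΔG contributes k·ΔG = (+$272 billion) / 0.53 ≈ +$513.2 billion.
ΔT of +$378 billion changes first-round spending by −c·ΔT = −$313.74 billion, contributing k·(−c·ΔT) = (−$313.74 billion) / 0.53 ≈ −$592 billion.
Net ΔY = k(ΔG − c·ΔT) = (−$41.74 billion) / 0.53 ≈ −$78.8 billion.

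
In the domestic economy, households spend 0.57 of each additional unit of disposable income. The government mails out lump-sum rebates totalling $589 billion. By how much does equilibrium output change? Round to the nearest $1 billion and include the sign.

+$781 billion

A lump-sum tax change of −$589 billion shifts disposable income by +$589 billion; first-round consumption changes by −c × ΔT = −0.57 × (−$589 billion) = +$335.73 billion.
Expenditure multiplier = 1/(1 − MPC) = 1/(1 − 0.57) = 1/0.43 ≈ 2.326.
The tax multiplier is −c × k ≈ −1.326, so ΔY = k × (−c·ΔT) = (+$335.73 billion) / 0.43 ≈ +$781 billion.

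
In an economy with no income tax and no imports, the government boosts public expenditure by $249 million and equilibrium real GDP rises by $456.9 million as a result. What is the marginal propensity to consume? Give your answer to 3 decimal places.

Implied spending multiplier k = ΔY/ΔG = 456.9/249 ≈ 1.8349.
Since k = 1/(1 − MPC), MPC = 1 − 1/k = 1 − ΔG/ΔY = 1 − 249/456.9 ≈ 0.455.

0.455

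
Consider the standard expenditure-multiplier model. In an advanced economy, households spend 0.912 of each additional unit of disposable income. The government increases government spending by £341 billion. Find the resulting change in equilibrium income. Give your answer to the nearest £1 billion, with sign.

+£3,875 billion

Expenditure multiplier = 1/(1 − MPC) = 1/(1 − 0.912) = 1/0.088 ≈ 11.364.
ΔY = k × ΔG = (+£341 billion) / 0.088 = +£3,875 billion.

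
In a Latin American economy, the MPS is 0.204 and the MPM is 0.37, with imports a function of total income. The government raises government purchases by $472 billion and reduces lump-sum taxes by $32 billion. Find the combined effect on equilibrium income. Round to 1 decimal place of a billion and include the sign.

+$866.7 billion

MPC = 1 − MPS = 1 − 0.204 = 0.796.
Expenditure multiplier = 1/(1 − c + m) = 1/(1 − 0.796 + 0.37) = 1/0.574 ≈ 1.742.
ΔG contributes k·ΔG = (+$472 billion) / 0.574 ≈ +$822.3 billion.
ΔT of −$32 billion changes first-round spending by −c·ΔT = +$25.472 billion, contributing k·(−c·ΔT) = (+$25.472 billion) / 0.574 ≈ +$44.4 billion.
Net ΔY = k(ΔG − c·ΔT) = (+$497.472 billion) / 0.574 ≈ +$866.7 billion.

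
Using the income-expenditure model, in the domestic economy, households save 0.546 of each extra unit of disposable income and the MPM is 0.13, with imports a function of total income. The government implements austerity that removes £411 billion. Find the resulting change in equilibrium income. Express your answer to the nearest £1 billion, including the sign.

MPC = 1 − MPS = 1 − 0.546 = 0.454.
Spending multiplier = 1/(1 − c + m) = 1/(1 − 0.454 + 0.13) = 1/0.676 ≈ 1.479.
ΔY = k × ΔG = (−£411 billion) / 0.676 ≈ −£608 billion.

−£608 billion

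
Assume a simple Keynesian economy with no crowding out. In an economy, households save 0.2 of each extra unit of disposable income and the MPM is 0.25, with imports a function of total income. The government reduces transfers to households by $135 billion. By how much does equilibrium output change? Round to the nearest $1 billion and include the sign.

−$240 billion

MPC = 1 − MPS = 1 − 0.2 = 0.8.
The transfer change shifts disposable income by −$135 billion, so first-round consumption changes by c·ΔTR = 0.8 × (−$135 billion) = −$108 billion.
Expenditure multiplier = 1/(1 − c + m) = 1/(1 − 0.8 + 0.25) = 1/0.45 ≈ 2.222.
The transfer multiplier is c × k ≈ 1.778, so ΔY = k × (c·ΔTR) = (−$108 billion) / 0.45 = −$240 billion.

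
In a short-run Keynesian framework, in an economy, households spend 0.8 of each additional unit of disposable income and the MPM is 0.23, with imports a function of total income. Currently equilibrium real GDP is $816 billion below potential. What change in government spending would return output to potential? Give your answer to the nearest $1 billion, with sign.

Spending multiplier = 1/(1 − c + m) = 1/(1 − 0.8 + 0.23) = 1/0.43 ≈ 2.326.
Need ΔY = +$816 billion, so ΔG = ΔY/k = (+$816 billion) × 0.43 ≈ +$351 billion.
The government should increase government spending by $351 billion.

+$351 billion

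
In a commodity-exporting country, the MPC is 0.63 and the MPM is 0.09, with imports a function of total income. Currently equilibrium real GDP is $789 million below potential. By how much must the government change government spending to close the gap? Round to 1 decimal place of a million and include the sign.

+$362.9 million

Spending multiplier = 1/(1 − c + m) = 1/(1 − 0.63 + 0.09) = 1/0.46 ≈ 2.174.
Need ΔY = +$789 million, so ΔG = ΔY/k = (+$789 million) × 0.46 ≈ +$362.9 million.
The government should increase government spending by $362.9 million.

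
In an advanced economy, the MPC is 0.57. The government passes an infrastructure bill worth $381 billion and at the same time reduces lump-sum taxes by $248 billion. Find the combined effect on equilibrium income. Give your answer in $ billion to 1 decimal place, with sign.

+$1,214.8 billion

Expenditure multiplier = 1/(1 − MPC) = 1/(1 − 0.57) = 1/0.43 ≈ 2.326.
ΔG contributes k·ΔG = (+$381 billion) / 0.43 ≈ +$886 billion.
ΔT of −$248 billion changes first-round spending by −c·ΔT = +$141.36 billion, contributing k·(−c·ΔT) = (+$141.36 billion) / 0.43 ≈ +$328.7 billion.
Net ΔY = k(ΔG − c·ΔT) = (+$522.36 billion) / 0.43 ≈ +$1,214.8 billion.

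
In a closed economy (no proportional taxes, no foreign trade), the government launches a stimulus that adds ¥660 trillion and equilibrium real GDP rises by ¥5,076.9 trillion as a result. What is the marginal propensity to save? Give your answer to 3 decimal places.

Implied spending multiplier k = ΔY/ΔG = 5,076.9/660 ≈ 7.6923.
Since k = 1/(1 − MPC), MPC = 1 − 1/k = 1 − ΔG/ΔY = 1 − 660/5,076.9 ≈ 0.870.
MPS = 1 − MPC = 0.130.

0.130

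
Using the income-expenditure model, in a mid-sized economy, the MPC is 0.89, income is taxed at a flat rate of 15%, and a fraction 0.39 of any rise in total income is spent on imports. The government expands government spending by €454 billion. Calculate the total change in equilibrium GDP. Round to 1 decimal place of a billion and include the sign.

+€716.7 billion

Expenditure multiplier = 1/(1 − c(1−t) + m) = 1/(1 − 0.89×0.85 + 0.39) = 1/0.6335 ≈ 1.579.
ΔY = k × ΔG = (+€454 billion) / 0.6335 ≈ +€716.7 billion.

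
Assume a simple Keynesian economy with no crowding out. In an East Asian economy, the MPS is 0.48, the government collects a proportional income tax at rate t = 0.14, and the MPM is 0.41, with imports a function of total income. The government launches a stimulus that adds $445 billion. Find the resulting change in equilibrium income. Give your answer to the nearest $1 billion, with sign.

MPC = 1 − MPS = 1 − 0.48 = 0.52.
Spending multiplier = 1/(1 − c(1−t) + m) = 1/(1 − 0.52×0.86 + 0.41) = 1/0.9628 ≈ 1.039.
ΔY = k × ΔG = (+$445 billion) / 0.9628 ≈ +$462 billion.

+$462 billion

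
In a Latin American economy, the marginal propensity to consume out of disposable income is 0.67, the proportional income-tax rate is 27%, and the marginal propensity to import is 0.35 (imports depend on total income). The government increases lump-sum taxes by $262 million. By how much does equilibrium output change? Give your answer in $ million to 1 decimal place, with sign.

A lump-sum tax change of +$262 million shifts disposable income by −$262 million; first-round consumption changes by −c × ΔT = −0.67 × (+$262 million) = −$175.54 million.
Expenditure multiplier = 1/(1 − c(1−t) + m) = 1/(1 − 0.67×0.73 + 0.35) = 1/0.8609 ≈ 1.162.
The tax multiplier is −c × k ≈ −0.778, so ΔY = k × (−c·ΔT) = (−$175.54 million) / 0.8609 ≈ −$203.9 million.

−$203.9 million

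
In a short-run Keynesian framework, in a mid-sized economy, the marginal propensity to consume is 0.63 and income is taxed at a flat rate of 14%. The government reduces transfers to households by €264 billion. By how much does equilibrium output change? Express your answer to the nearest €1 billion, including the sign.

−€363 billion

The transfer change shifts disposable income by −€264 billion, so first-round consumption changes by c·ΔTR = 0.63 × (−€264 billion) = −€166.32 billion.
Expenditure multiplier = 1/(1 − c(1−t)) = 1/(1 − 0.63×0.86) = 1/0.4582 ≈ 2.182.
The transfer multiplier is c × k ≈ 1.375, so ΔY = k × (c·ΔTR) = (−€166.32 billion) / 0.4582 ≈ −€363 billion.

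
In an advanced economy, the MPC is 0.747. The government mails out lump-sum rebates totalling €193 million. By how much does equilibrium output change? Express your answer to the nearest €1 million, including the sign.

A lump-sum tax change of −€193 million shifts disposable income by +€193 million; first-round consumption changes by −c × ΔT = −0.747 × (−€193 million) = +€144.171 million.
Expenditure multiplier = 1/(1 − MPC) = 1/(1 − 0.747) = 1/0.253 ≈ 3.953.
The tax multiplier is −c × k ≈ −2.953, so ΔY = k × (−c·ΔT) = (+€144.171 million) / 0.253 ≈ +€570 million.

+€570 million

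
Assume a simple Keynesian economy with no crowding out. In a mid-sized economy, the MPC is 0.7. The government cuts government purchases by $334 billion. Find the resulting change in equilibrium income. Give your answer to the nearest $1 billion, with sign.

Spending multiplier = 1/(1 − MPC) = 1/(1 − 0.7) = 1/0.3 ≈ 3.333.
ΔY = k × ΔG = (−$334 billion) / 0.3 ≈ −$1,113 billion.

−$1,113 billion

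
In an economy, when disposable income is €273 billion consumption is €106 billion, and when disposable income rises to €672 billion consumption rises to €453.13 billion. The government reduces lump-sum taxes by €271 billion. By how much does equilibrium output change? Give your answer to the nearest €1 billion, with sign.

MPC = ΔC/ΔYd = (453.13 − 106)/(672 − 273) = 347.13/399 = 0.87.
A lump-sum tax change of −€271 billion shifts disposable income by +€271 billion; first-round consumption changes by −c × ΔT = −0.87 × (−€271 billion) = +€235.77 billion.
Expenditure multiplier = 1/(1 − MPC) = 1/(1 − 0.87) = 1/0.13 ≈ 7.692.
The tax multiplier is −c × k ≈ −6.692, so ΔY = k × (−c·ΔT) = (+€235.77 billion) / 0.13 ≈ +€1,814 billion.

+€1,814 billion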